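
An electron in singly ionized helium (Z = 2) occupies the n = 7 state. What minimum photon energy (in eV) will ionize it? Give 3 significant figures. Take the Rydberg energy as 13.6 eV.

1.11 eV

E_n = −13.6 Z²/n² = −54.40/n² eV for Z = 2.
E_7 = −54.40/49 = −1.11 eV, so ionization (to E = 0) requires 1.11 eV.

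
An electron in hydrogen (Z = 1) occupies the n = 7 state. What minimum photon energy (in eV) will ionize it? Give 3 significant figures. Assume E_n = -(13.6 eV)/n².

0.278 eV

E_7 = −13.60/49 = −0.278 eV, so ionization (to E = 0) requires 0.278 eV.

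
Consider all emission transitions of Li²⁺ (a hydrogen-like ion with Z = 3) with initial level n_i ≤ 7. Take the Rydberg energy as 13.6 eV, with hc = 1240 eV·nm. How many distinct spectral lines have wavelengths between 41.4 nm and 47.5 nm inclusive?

2

Enumerate all n_i → n_f pairs with 1 ≤ n_f < n_i ≤ 7 and compute λ = 1240 / [13.6·9·(1/n_f² − 1/n_i²)].
Lines falling in [41.4, 47.5] nm: 7→2 (44.12 nm), 6→2 (45.59 nm).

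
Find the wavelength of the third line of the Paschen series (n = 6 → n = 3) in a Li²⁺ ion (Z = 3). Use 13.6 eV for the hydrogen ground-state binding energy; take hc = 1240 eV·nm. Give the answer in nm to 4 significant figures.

The Paschen series terminates on n_f = 3; the third line has n_i = 3+3 = 6.
ΔE = 122.4 × (1/3² − 1/6²) = 10.20 eV.
λ = 1240 / 10.20 = 121.6 nm.

121.6 nm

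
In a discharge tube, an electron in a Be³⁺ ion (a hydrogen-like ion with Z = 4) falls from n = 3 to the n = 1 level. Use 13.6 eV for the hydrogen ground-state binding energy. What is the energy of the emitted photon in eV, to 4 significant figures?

The Bohr energies scale as Z², so for Z = 4: E_n = −217.6/n² eV.
E_3 = −217.6/9 = −24.18 eV and E_1 = −217.6/1 = −217.6 eV.
The photon energy is |E_3 − E_1| = 193.4 eV.

193.4 eV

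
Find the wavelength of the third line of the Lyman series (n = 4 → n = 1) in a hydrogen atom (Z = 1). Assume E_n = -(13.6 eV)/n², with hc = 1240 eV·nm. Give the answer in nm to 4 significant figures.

The Lyman series terminates on n_f = 1; the third line has n_i = 1+3 = 4.
ΔE = 13.60 × (1/1² − 1/4²) = 12.75 eV.
λ = 1240 / 12.75 = 97.25 nm.

97.25 nm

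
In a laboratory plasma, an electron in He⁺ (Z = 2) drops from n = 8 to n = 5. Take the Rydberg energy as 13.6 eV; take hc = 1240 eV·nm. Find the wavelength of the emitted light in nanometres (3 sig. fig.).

935 nm

For Z = 2 the level energies scale as Z², so the effective Rydberg energy is 13.6 × 4 = 54.40 eV.
ΔE = 54.40 × (1/5² − 1/8²) = 54.40 × 0.02438 = 1.326 eV.
λ = hc/ΔE = 1240 / 1.326 = 935 nm.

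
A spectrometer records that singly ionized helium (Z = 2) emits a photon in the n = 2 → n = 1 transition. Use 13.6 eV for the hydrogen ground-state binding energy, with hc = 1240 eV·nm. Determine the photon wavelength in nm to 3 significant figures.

For Z = 2 the level energies scale as Z², so the effective Rydberg energy is 13.6 × 4 = 54.40 eV.
ΔE = 54.40 × (1/1² − 1/2²) = 54.40 × 0.7500 = 40.80 eV.
λ = hc/ΔE = 1240 / 40.80 = 30.4 nm.

30.4 nm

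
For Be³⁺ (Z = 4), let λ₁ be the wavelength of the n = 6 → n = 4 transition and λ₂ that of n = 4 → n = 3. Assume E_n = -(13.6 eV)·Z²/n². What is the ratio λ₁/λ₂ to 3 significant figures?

λ ∝ 1/ΔE ∝ 1/(1/n_f² − 1/n_i²), and the Z² and hc factors cancel in the ratio.
λ₁/λ₂ = (1/3² − 1/4²)/(1/4² − 1/6²) = 0.04861/0.03472 = 1.40.

1.40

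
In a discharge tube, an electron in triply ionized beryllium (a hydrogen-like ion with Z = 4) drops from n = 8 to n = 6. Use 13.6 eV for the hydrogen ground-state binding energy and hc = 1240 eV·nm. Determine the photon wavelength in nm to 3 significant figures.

469 nm

For Z = 4 the level energies scale as Z², so the effective Rydberg energy is 13.6 × 16 = 217.6 eV.
ΔE = 217.6 × (1/6² − 1/8²) = 217.6 × 0.01215 = 2.644 eV.
λ = hc/ΔE = 1240 / 2.644 = 469 nm.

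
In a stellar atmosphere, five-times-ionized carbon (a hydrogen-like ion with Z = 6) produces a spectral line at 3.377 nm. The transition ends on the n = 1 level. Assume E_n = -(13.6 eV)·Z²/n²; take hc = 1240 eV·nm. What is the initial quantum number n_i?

The photon energy is ΔE = hc/λ = 1240 / 3.377 = 367.2 eV.
With Z = 6, ΔE = 489.6 × (1/n_f² − 1/n_i²), so 1/n_f² − 1/n_i² = 0.7500.
With n_f = 1: 1/n_i² = 1/1 − 0.7500 = 0.2500, so n_i ≈ 2.00.

n_i = 2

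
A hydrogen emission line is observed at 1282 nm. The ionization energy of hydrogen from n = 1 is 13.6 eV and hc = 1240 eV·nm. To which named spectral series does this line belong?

ΔE = 1240/1282 = 0.9672 eV.
This matches 13.6 × (1/3² − 1/5²), so n_f = 3: the Paschen series.

Paschen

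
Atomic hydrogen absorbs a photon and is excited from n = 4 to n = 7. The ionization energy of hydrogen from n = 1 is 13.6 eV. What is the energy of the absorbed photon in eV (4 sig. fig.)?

E_7 = −13.60/49 = −0.2776 eV and E_4 = −13.60/16 = −0.8500 eV.
The photon energy is |E_7 − E_4| = 0.5724 eV.

0.5724 eV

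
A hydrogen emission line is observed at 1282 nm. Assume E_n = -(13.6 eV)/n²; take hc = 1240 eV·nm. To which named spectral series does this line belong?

Paschen

ΔE = 1240/1282 = 0.9672 eV.
This matches 13.6 × (1/3² − 1/5²), so n_f = 3: the Paschen series.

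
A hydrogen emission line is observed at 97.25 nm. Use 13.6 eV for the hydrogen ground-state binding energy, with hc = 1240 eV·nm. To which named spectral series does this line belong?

ΔE = 1240/97.25 = 12.75 eV.
This matches 13.6 × (1/1² − 1/4²), so n_f = 1: the Lyman series.

Lyman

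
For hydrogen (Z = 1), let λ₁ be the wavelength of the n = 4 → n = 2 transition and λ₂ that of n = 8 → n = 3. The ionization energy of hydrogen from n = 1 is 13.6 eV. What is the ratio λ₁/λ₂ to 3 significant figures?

0.509

λ ∝ 1/ΔE ∝ 1/(1/n_f² − 1/n_i²), and the Z² and hc factors cancel in the ratio.
λ₁/λ₂ = (1/3² − 1/8²)/(1/2² − 1/4²) = 0.09549/0.1875 = 0.509.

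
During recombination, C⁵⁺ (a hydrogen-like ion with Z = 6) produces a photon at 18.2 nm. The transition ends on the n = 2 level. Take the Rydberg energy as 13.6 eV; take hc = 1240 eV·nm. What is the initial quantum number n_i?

The photon energy is ΔE = hc/λ = 1240 / 18.2 = 68.13 eV.
With Z = 6, ΔE = 489.6 × (1/n_f² − 1/n_i²), so 1/n_f² − 1/n_i² = 0.1392.
With n_f = 2: 1/n_i² = 1/4 − 0.1392 = 0.1108, so n_i ≈ 3.00.

n_i = 3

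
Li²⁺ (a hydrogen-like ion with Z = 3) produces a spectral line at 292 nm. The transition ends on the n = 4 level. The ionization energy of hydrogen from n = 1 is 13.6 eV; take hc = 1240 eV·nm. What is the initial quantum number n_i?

The photon energy is ΔE = hc/λ = 1240 / 292 = 4.247 eV.
With Z = 3, ΔE = 122.4 × (1/n_f² − 1/n_i²), so 1/n_f² − 1/n_i² = 0.03469.
With n_f = 4: 1/n_i² = 1/16 − 0.03469 = 0.02781, so n_i ≈ 6.00.

n_i = 6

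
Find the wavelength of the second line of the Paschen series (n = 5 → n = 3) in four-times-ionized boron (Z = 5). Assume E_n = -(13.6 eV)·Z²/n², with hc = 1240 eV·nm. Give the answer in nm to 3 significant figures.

51.3 nm

The Paschen series terminates on n_f = 3; the second line has n_i = 3+2 = 5.
ΔE = 340.0 × (1/3² − 1/5²) = 24.18 eV.
λ = 1240 / 24.18 = 51.3 nm.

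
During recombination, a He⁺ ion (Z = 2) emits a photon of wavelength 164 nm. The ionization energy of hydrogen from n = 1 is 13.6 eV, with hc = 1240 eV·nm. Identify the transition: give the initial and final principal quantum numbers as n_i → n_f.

The photon energy is ΔE = hc/λ = 1240 / 164 = 7.561 eV.
With Z = 2, ΔE = 54.40 × (1/n_f² − 1/n_i²), so 1/n_f² − 1/n_i² = 0.1390.
Trying n_f = 2 gives 1/n_i² = 0.1110, i.e. n_i ≈ 3; this pair matches.

n_i = 3, n_f = 2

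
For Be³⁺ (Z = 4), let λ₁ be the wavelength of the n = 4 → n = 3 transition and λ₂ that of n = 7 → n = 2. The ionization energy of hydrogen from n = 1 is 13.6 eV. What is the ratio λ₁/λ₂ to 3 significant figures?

λ ∝ 1/ΔE ∝ 1/(1/n_f² − 1/n_i²), and the Z² and hc factors cancel in the ratio.
λ₁/λ₂ = (1/2² − 1/7²)/(1/3² − 1/4²) = 0.2296/0.04861 = 4.72.

4.72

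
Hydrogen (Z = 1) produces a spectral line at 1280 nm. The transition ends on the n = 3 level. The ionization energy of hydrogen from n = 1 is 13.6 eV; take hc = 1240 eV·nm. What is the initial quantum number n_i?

The photon energy is ΔE = hc/λ = 1240 / 1280 = 0.9688 eV.
With Z = 1, ΔE = 13.60 × (1/n_f² − 1/n_i²), so 1/n_f² − 1/n_i² = 0.07123.
With n_f = 3: 1/n_i² = 1/9 − 0.07123 = 0.03988, so n_i ≈ 5.01.

n_i = 5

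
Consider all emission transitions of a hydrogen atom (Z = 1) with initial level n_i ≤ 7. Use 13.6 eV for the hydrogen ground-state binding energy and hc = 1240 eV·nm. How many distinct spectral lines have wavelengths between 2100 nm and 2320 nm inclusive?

Enumerate all n_i → n_f pairs with 1 ≤ n_f < n_i ≤ 7 and compute λ = 1240 / [13.6·1·(1/n_f² − 1/n_i²)].
Lines falling in [2100, 2320] nm: 7→4 (2166 nm).

1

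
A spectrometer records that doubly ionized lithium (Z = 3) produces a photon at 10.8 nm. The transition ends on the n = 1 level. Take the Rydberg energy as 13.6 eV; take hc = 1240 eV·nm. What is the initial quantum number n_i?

The photon energy is ΔE = hc/λ = 1240 / 10.8 = 114.8 eV.
With Z = 3, ΔE = 122.4 × (1/n_f² − 1/n_i²), so 1/n_f² − 1/n_i² = 0.9380.
With n_f = 1: 1/n_i² = 1/1 − 0.9380 = 0.06197, so n_i ≈ 4.02.

n_i = 4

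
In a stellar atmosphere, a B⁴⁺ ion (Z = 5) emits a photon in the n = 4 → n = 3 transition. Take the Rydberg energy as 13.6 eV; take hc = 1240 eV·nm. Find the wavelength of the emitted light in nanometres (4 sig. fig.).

75.03 nm

For Z = 5 the level energies scale as Z², so the effective Rydberg energy is 13.6 × 25 = 340.0 eV.
ΔE = 340.0 × (1/3² − 1/4²) = 340.0 × 0.04861 = 16.53 eV.
λ = hc/ΔE = 1240 / 16.53 = 75.03 nm.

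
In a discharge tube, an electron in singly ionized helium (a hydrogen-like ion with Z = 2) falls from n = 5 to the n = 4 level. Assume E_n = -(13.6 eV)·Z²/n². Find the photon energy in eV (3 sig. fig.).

The Bohr energies scale as Z², so for Z = 2: E_n = −54.40/n² eV.
E_5 = −54.40/25 = −2.176 eV and E_4 = −54.40/16 = −3.400 eV.
The photon energy is |E_5 − E_4| = 1.22 eV.

1.22 eV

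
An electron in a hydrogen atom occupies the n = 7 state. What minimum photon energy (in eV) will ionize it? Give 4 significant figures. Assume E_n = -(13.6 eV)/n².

0.2776 eV

E_7 = −13.60/49 = −0.2776 eV, so ionization (to E = 0) requires 0.2776 eV.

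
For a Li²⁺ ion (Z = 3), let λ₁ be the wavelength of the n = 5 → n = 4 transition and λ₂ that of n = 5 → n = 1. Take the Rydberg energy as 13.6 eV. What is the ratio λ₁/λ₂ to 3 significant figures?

42.7

λ ∝ 1/ΔE ∝ 1/(1/n_f² − 1/n_i²), and the Z² and hc factors cancel in the ratio.
λ₁/λ₂ = (1/1² − 1/5²)/(1/4² − 1/5²) = 0.9600/0.02250 = 42.7.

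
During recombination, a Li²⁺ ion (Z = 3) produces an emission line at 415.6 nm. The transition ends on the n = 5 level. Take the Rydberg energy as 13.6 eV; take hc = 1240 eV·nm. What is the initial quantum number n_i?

n_i = 8

The photon energy is ΔE = hc/λ = 1240 / 415.6 = 2.984 eV.
With Z = 3, ΔE = 122.4 × (1/n_f² − 1/n_i²), so 1/n_f² − 1/n_i² = 0.02438.
With n_f = 5: 1/n_i² = 1/25 − 0.02438 = 0.01562, so n_i ≈ 8.00.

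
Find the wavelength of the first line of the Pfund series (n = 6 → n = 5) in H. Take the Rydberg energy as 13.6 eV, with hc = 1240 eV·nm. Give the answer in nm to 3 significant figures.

The Pfund series terminates on n_f = 5; the first line has n_i = 5+1 = 6.
ΔE = 13.60 × (1/5² − 1/6²) = 0.1662 eV.
λ = 1240 / 0.1662 = 7460 nm.

7460 nm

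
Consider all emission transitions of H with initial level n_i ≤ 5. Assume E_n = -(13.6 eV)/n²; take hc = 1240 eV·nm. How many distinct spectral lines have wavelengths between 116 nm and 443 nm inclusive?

Enumerate all n_i → n_f pairs with 1 ≤ n_f < n_i ≤ 5 and compute λ = 1240 / [13.6·1·(1/n_f² − 1/n_i²)].
Lines falling in [116, 443] nm: 2→1 (121.6 nm), 5→2 (434.2 nm).

2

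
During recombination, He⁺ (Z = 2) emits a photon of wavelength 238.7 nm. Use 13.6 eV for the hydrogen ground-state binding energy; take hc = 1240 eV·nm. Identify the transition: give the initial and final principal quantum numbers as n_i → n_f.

The photon energy is ΔE = hc/λ = 1240 / 238.7 = 5.195 eV.
With Z = 2, ΔE = 54.40 × (1/n_f² − 1/n_i²), so 1/n_f² − 1/n_i² = 0.09549.
Trying n_f = 3 gives 1/n_i² = 0.01562, i.e. n_i ≈ 8; this pair matches.

n_i = 8, n_f = 3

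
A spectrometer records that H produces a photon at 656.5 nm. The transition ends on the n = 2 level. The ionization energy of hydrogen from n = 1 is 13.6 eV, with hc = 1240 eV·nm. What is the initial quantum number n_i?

The photon energy is ΔE = hc/λ = 1240 / 656.5 = 1.889 eV.
With Z = 1, ΔE = 13.60 × (1/n_f² − 1/n_i²), so 1/n_f² − 1/n_i² = 0.1389.
With n_f = 2: 1/n_i² = 1/4 − 0.1389 = 0.1111, so n_i ≈ 3.00.

n_i = 3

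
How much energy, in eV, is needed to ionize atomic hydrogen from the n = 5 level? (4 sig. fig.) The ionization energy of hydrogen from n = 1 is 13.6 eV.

E_5 = −13.60/25 = −0.5440 eV, so ionization (to E = 0) requires 0.5440 eV.

0.5440 eV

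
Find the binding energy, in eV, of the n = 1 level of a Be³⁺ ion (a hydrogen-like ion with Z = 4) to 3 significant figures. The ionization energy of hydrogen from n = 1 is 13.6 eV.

E_n = −13.6 Z²/n² = −217.6/n² eV for Z = 4.
E_1 = −217.6/1 = −218 eV, so ionization (to E = 0) requires 218 eV.

218 eV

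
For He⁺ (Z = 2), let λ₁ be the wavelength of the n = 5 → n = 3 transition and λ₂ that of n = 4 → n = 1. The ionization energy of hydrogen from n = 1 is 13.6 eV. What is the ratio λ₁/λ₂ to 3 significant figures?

13.2

λ ∝ 1/ΔE ∝ 1/(1/n_f² − 1/n_i²), and the Z² and hc factors cancel in the ratio.
λ₁/λ₂ = (1/1² − 1/4²)/(1/3² − 1/5²) = 0.9375/0.07111 = 13.2.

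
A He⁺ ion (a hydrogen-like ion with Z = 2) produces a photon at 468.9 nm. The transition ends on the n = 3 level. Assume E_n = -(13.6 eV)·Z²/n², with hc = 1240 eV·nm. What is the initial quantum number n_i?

n_i = 4

The photon energy is ΔE = hc/λ = 1240 / 468.9 = 2.644 eV.
With Z = 2, ΔE = 54.40 × (1/n_f² − 1/n_i²), so 1/n_f² − 1/n_i² = 0.04861.
With n_f = 3: 1/n_i² = 1/9 − 0.04861 = 0.06250, so n_i ≈ 4.00.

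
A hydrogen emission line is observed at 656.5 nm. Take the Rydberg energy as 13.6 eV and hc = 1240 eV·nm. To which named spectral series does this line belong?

Balmer

ΔE = 1240/656.5 = 1.889 eV.
This matches 13.6 × (1/2² − 1/3²), so n_f = 2: the Balmer series.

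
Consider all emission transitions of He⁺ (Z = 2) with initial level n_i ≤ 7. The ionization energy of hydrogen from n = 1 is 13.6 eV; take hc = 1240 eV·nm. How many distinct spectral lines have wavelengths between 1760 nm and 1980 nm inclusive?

1

Enumerate all n_i → n_f pairs with 1 ≤ n_f < n_i ≤ 7 and compute λ = 1240 / [13.6·4·(1/n_f² − 1/n_i²)].
Lines falling in [1760, 1980] nm: 6→5 (1865 nm).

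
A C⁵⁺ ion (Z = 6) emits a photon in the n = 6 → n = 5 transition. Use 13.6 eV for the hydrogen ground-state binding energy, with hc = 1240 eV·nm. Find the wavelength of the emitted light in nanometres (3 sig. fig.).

207 nm

For Z = 6 the level energies scale as Z², so the effective Rydberg energy is 13.6 × 36 = 489.6 eV.
ΔE = 489.6 × (1/5² − 1/6²) = 489.6 × 0.01222 = 5.984 eV.
λ = hc/ΔE = 1240 / 5.984 = 207 nm.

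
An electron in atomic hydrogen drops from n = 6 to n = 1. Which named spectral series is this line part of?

The series is set by the lower level: n_f = 1 is the Lyman series.

Lyman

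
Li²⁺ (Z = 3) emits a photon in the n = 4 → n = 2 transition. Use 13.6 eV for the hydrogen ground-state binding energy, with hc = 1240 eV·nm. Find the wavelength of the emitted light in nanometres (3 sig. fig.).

For Z = 3 the level energies scale as Z², so the effective Rydberg energy is 13.6 × 9 = 122.4 eV.
ΔE = 122.4 × (1/2² − 1/4²) = 122.4 × 0.1875 = 22.95 eV.
λ = hc/ΔE = 1240 / 22.95 = 54.0 nm.

54.0 nm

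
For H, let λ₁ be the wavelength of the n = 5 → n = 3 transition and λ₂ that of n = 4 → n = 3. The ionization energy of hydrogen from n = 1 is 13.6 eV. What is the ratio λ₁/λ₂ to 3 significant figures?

0.684

λ ∝ 1/ΔE ∝ 1/(1/n_f² − 1/n_i²), and the Z² and hc factors cancel in the ratio.
λ₁/λ₂ = (1/3² − 1/4²)/(1/3² − 1/5²) = 0.04861/0.07111 = 0.684.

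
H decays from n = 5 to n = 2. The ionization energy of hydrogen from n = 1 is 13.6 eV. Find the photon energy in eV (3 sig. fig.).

E_5 = −13.60/25 = −0.5440 eV and E_2 = −13.60/4 = −3.400 eV.
The photon energy is |E_5 − E_2| = 2.86 eV.

2.86 eV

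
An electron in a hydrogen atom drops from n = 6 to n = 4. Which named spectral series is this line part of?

The series is set by the lower level: n_f = 4 is the Brackett series.

Brackett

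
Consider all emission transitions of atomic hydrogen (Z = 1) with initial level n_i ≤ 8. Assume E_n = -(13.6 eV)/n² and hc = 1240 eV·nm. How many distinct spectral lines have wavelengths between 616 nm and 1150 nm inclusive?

4

Enumerate all n_i → n_f pairs with 1 ≤ n_f < n_i ≤ 8 and compute λ = 1240 / [13.6·1·(1/n_f² − 1/n_i²)].
Lines falling in [616, 1150] nm: 3→2 (656.5 nm), 8→3 (954.9 nm), 7→3 (1005 nm), 6→3 (1094 nm).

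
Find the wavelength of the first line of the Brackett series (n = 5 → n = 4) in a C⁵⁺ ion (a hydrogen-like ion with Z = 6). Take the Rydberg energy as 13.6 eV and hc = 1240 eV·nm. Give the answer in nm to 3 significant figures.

The Brackett series terminates on n_f = 4; the first line has n_i = 4+1 = 5.
ΔE = 489.6 × (1/4² − 1/5²) = 11.02 eV.
λ = 1240 / 11.02 = 113 nm.

113 nm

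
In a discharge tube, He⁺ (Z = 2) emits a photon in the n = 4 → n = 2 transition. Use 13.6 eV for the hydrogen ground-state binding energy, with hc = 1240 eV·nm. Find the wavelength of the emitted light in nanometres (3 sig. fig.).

122 nm

For Z = 2 the level energies scale as Z², so the effective Rydberg energy is 13.6 × 4 = 54.40 eV.
ΔE = 54.40 × (1/2² − 1/4²) = 54.40 × 0.1875 = 10.20 eV.
λ = hc/ΔE = 1240 / 10.20 = 122 nm.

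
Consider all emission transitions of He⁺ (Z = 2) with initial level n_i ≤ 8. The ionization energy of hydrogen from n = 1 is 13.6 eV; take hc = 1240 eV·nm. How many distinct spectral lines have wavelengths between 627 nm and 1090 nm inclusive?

Enumerate all n_i → n_f pairs with 1 ≤ n_f < n_i ≤ 8 and compute λ = 1240 / [13.6·4·(1/n_f² − 1/n_i²)].
Lines falling in [627, 1090] nm: 6→4 (656.5 nm), 8→5 (935.1 nm), 5→4 (1013 nm).

3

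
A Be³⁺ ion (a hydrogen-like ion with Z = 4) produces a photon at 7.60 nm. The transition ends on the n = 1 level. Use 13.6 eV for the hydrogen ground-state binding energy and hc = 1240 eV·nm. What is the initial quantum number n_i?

n_i = 2

The photon energy is ΔE = hc/λ = 1240 / 7.60 = 163.2 eV.
With Z = 4, ΔE = 217.6 × (1/n_f² − 1/n_i²), so 1/n_f² − 1/n_i² = 0.7498.
With n_f = 1: 1/n_i² = 1/1 − 0.7498 = 0.2502, so n_i ≈ 2.00.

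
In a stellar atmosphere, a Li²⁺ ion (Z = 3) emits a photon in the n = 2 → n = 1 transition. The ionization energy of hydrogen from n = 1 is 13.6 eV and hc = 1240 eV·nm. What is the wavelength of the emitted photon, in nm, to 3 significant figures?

For Z = 3 the level energies scale as Z², so the effective Rydberg energy is 13.6 × 9 = 122.4 eV.
ΔE = 122.4 × (1/1² − 1/2²) = 122.4 × 0.7500 = 91.80 eV.
λ = hc/ΔE = 1240 / 91.80 = 13.5 nm.

13.5 nm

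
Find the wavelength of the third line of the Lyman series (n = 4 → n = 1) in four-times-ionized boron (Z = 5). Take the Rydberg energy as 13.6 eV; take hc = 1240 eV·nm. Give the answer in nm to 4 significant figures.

3.890 nm

The Lyman series terminates on n_f = 1; the third line has n_i = 1+3 = 4.
ΔE = 340.0 × (1/1² − 1/4²) = 318.8 eV.
λ = 1240 / 318.8 = 3.890 nm.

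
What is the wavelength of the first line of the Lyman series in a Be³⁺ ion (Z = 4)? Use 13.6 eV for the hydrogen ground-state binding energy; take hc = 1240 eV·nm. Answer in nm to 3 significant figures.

The Lyman series terminates on n_f = 1; the first line has n_i = 1+1 = 2.
ΔE = 217.6 × (1/1² − 1/2²) = 163.2 eV.
λ = 1240 / 163.2 = 7.60 nm.

7.60 nm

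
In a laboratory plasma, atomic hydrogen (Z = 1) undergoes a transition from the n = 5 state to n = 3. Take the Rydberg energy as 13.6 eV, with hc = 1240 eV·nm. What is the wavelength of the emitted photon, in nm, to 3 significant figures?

1280 nm

ΔE = 13.60 × (1/3² − 1/5²) = 13.60 × 0.07111 = 0.9671 eV.
λ = hc/ΔE = 1240 / 0.9671 = 1280 nm.
This line belongs to the Paschen series.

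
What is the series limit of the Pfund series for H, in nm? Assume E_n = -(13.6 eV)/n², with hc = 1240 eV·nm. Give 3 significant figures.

2280 nm

The Pfund series has lower level n_f = 5; the series limit corresponds to n_i → ∞.
ΔE_max = 13.6 × 1 / 5² = 0.5440 eV.
λ_min = 1240 / 0.5440 = 2280 nm.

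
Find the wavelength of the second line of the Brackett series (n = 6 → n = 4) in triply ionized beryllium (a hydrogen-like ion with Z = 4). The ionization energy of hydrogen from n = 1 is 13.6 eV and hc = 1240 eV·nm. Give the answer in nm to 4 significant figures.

The Brackett series terminates on n_f = 4; the second line has n_i = 4+2 = 6.
ΔE = 217.6 × (1/4² − 1/6²) = 7.556 eV.
λ = 1240 / 7.556 = 164.1 nm.

164.1 nm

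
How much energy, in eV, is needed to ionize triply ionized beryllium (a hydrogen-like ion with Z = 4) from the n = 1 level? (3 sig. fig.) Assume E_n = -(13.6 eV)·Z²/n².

218 eV

E_n = −13.6 Z²/n² = −217.6/n² eV for Z = 4.
E_1 = −217.6/1 = −218 eV, so ionization (to E = 0) requires 218 eV.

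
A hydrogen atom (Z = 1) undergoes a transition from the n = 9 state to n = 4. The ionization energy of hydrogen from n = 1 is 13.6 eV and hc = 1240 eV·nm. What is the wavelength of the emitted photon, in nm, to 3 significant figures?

ΔE = 13.60 × (1/4² − 1/9²) = 13.60 × 0.05015 = 0.6821 eV.
λ = hc/ΔE = 1240 / 0.6821 = 1820 nm.
This line belongs to the Brackett series.

1820 nm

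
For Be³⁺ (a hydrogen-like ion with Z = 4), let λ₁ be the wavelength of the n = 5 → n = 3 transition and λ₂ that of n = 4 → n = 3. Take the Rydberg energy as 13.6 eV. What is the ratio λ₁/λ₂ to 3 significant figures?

λ ∝ 1/ΔE ∝ 1/(1/n_f² − 1/n_i²), and the Z² and hc factors cancel in the ratio.
λ₁/λ₂ = (1/3² − 1/4²)/(1/3² − 1/5²) = 0.04861/0.07111 = 0.684.

0.684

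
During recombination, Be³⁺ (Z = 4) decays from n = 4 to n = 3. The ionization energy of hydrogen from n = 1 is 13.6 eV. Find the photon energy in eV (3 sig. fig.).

10.6 eV

The Bohr energies scale as Z², so for Z = 4: E_n = −217.6/n² eV.
E_4 = −217.6/16 = −13.60 eV and E_3 = −217.6/9 = −24.18 eV.
The photon energy is |E_4 − E_3| = 10.6 eV.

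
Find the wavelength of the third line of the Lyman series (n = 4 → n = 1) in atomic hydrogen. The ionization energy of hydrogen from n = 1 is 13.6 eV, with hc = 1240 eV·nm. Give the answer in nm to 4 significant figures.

97.25 nm

The Lyman series terminates on n_f = 1; the third line has n_i = 1+3 = 4.
ΔE = 13.60 × (1/1² − 1/4²) = 12.75 eV.
λ = 1240 / 12.75 = 97.25 nm.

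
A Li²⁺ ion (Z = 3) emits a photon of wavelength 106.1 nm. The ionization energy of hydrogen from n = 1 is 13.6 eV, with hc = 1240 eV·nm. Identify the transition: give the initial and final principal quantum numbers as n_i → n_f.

n_i = 8, n_f = 3

The photon energy is ΔE = hc/λ = 1240 / 106.1 = 11.69 eV.
With Z = 3, ΔE = 122.4 × (1/n_f² − 1/n_i²), so 1/n_f² − 1/n_i² = 0.09548.
Trying n_f = 3 gives 1/n_i² = 0.01563, i.e. n_i ≈ 8; this pair matches.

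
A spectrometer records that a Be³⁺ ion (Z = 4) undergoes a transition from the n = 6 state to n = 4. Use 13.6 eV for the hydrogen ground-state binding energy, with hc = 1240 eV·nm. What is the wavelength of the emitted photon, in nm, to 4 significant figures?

For Z = 4 the level energies scale as Z², so the effective Rydberg energy is 13.6 × 16 = 217.6 eV.
ΔE = 217.6 × (1/4² − 1/6²) = 217.6 × 0.03472 = 7.556 eV.
λ = hc/ΔE = 1240 / 7.556 = 164.1 nm.

164.1 nm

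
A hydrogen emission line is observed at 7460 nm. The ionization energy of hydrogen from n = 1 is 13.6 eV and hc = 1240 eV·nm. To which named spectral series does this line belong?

ΔE = 1240/7460 = 0.1662 eV.
This matches 13.6 × (1/5² − 1/6²), so n_f = 5: the Pfund series.

Pfund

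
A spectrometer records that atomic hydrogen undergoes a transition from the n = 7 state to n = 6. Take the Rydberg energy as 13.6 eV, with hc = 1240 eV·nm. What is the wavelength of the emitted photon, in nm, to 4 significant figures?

12370 nm

ΔE = 13.60 × (1/6² − 1/7²) = 13.60 × 0.007370 = 0.1002 eV.
λ = hc/ΔE = 1240 / 0.1002 = 12370 nm.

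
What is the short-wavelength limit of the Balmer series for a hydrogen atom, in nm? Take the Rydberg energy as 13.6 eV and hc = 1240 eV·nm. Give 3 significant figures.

365 nm

The Balmer series has lower level n_f = 2; the series limit corresponds to n_i → ∞.
ΔE_max = 13.6 × 1 / 2² = 3.400 eV.
λ_min = 1240 / 3.400 = 365 nm.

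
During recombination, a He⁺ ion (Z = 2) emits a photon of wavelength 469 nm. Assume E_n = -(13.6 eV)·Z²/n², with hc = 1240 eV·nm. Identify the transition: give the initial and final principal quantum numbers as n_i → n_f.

The photon energy is ΔE = hc/λ = 1240 / 469 = 2.644 eV.
With Z = 2, ΔE = 54.40 × (1/n_f² − 1/n_i²), so 1/n_f² − 1/n_i² = 0.04860.
Trying n_f = 3 gives 1/n_i² = 0.06251, i.e. n_i ≈ 4; this pair matches.

n_i = 4, n_f = 3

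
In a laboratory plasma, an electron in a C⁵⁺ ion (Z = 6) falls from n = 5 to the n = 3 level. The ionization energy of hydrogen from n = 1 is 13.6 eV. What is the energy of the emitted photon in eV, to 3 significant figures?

34.8 eV

The Bohr energies scale as Z², so for Z = 6: E_n = −489.6/n² eV.
E_5 = −489.6/25 = −19.58 eV and E_3 = −489.6/9 = −54.40 eV.
The photon energy is |E_5 − E_3| = 34.8 eV.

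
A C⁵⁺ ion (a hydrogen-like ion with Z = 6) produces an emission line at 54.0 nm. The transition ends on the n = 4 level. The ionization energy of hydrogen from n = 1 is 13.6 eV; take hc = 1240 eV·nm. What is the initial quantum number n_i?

n_i = 8

The photon energy is ΔE = hc/λ = 1240 / 54.0 = 22.96 eV.
With Z = 6, ΔE = 489.6 × (1/n_f² − 1/n_i²), so 1/n_f² − 1/n_i² = 0.04690.
With n_f = 4: 1/n_i² = 1/16 − 0.04690 = 0.01560, so n_i ≈ 8.01.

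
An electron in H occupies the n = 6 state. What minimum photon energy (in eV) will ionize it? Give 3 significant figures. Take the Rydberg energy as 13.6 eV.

0.378 eV

E_6 = −13.60/36 = −0.378 eV, so ionization (to E = 0) requires 0.378 eV.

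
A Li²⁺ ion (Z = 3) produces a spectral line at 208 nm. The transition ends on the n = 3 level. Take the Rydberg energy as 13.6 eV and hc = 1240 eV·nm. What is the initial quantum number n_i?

n_i = 4

The photon energy is ΔE = hc/λ = 1240 / 208 = 5.962 eV.
With Z = 3, ΔE = 122.4 × (1/n_f² − 1/n_i²), so 1/n_f² − 1/n_i² = 0.04871.
With n_f = 3: 1/n_i² = 1/9 − 0.04871 = 0.06241, so n_i ≈ 4.00.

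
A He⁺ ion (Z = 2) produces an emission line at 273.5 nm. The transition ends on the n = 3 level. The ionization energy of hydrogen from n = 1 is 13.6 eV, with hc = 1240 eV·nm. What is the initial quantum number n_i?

The photon energy is ΔE = hc/λ = 1240 / 273.5 = 4.534 eV.
With Z = 2, ΔE = 54.40 × (1/n_f² − 1/n_i²), so 1/n_f² − 1/n_i² = 0.08334.
With n_f = 3: 1/n_i² = 1/9 − 0.08334 = 0.02777, so n_i ≈ 6.00.

n_i = 6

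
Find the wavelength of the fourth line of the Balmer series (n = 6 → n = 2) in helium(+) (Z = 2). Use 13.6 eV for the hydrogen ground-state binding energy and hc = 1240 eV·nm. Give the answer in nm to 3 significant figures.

103 nm

The Balmer series terminates on n_f = 2; the fourth line has n_i = 2+4 = 6.
ΔE = 54.40 × (1/2² − 1/6²) = 12.09 eV.
λ = 1240 / 12.09 = 103 nm.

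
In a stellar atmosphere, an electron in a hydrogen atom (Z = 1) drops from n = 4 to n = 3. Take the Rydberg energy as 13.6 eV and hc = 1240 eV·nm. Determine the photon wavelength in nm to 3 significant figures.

1880 nm

ΔE = 13.60 × (1/3² − 1/4²) = 13.60 × 0.04861 = 0.6611 eV.
λ = hc/ΔE = 1240 / 0.6611 = 1880 nm.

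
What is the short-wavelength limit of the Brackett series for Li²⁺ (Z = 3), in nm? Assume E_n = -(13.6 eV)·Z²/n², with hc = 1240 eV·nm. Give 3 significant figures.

162 nm

The Brackett series has lower level n_f = 4; the series limit corresponds to n_i → ∞.
ΔE_max = 13.6 × 9 / 4² = 7.650 eV.
λ_min = 1240 / 7.650 = 162 nm.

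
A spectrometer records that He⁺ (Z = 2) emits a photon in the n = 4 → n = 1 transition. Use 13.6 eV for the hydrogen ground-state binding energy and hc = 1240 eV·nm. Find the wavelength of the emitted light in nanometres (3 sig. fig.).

For Z = 2 the level energies scale as Z², so the effective Rydberg energy is 13.6 × 4 = 54.40 eV.
ΔE = 54.40 × (1/1² − 1/4²) = 54.40 × 0.9375 = 51.00 eV.
λ = hc/ΔE = 1240 / 51.00 = 24.3 nm.

24.3 nm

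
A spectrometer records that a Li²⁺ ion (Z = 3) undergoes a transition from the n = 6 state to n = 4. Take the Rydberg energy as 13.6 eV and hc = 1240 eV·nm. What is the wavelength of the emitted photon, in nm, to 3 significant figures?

For Z = 3 the level energies scale as Z², so the effective Rydberg energy is 13.6 × 9 = 122.4 eV.
ΔE = 122.4 × (1/4² − 1/6²) = 122.4 × 0.03472 = 4.250 eV.
λ = hc/ΔE = 1240 / 4.250 = 292 nm.

292 nm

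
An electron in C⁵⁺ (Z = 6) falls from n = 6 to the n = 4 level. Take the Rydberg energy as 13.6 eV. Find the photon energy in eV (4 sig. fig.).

17.00 eV

The Bohr energies scale as Z², so for Z = 6: E_n = −489.6/n² eV.
E_6 = −489.6/36 = −13.60 eV and E_4 = −489.6/16 = −30.60 eV.
The photon energy is |E_6 − E_4| = 17.00 eV.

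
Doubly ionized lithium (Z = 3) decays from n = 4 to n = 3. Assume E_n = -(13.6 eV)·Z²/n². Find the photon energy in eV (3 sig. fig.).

The Bohr energies scale as Z², so for Z = 3: E_n = −122.4/n² eV.
E_4 = −122.4/16 = −7.650 eV and E_3 = −122.4/9 = −13.60 eV.
The photon energy is |E_4 − E_3| = 5.95 eV.

5.95 eV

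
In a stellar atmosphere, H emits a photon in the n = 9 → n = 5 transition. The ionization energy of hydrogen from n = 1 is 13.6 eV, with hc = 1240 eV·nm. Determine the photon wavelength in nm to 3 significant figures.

3300 nm

ΔE = 13.60 × (1/5² − 1/9²) = 13.60 × 0.02765 = 0.3761 eV.
λ = hc/ΔE = 1240 / 0.3761 = 3300 nm.
This line belongs to the Pfund series.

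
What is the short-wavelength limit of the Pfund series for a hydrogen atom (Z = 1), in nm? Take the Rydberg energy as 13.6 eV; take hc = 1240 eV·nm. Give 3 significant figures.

The Pfund series has lower level n_f = 5; the series limit corresponds to n_i → ∞.
ΔE_max = 13.6 × 1 / 5² = 0.5440 eV.
λ_min = 1240 / 0.5440 = 2280 nm.

2280 nm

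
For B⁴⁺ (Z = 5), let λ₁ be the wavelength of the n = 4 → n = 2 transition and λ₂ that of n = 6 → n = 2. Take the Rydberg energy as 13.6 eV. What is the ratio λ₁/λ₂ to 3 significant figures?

λ ∝ 1/ΔE ∝ 1/(1/n_f² − 1/n_i²), and the Z² and hc factors cancel in the ratio.
λ₁/λ₂ = (1/2² − 1/6²)/(1/2² − 1/4²) = 0.2222/0.1875 = 1.19.

1.19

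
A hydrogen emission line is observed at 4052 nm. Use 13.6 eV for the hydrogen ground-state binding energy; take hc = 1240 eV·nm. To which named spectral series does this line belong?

ΔE = 1240/4052 = 0.3060 eV.
This matches 13.6 × (1/4² − 1/5²), so n_f = 4: the Brackett series.

Brackett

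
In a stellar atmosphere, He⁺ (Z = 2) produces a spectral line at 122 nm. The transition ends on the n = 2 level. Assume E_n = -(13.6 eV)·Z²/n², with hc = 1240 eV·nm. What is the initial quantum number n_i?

The photon energy is ΔE = hc/λ = 1240 / 122 = 10.16 eV.
With Z = 2, ΔE = 54.40 × (1/n_f² − 1/n_i²), so 1/n_f² − 1/n_i² = 0.1868.
With n_f = 2: 1/n_i² = 1/4 − 0.1868 = 0.06316, so n_i ≈ 3.98.

n_i = 4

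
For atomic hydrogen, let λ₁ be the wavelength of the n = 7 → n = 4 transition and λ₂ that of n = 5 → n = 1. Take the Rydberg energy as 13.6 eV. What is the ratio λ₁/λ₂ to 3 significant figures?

λ ∝ 1/ΔE ∝ 1/(1/n_f² − 1/n_i²), and the Z² and hc factors cancel in the ratio.
λ₁/λ₂ = (1/1² − 1/5²)/(1/4² − 1/7²) = 0.9600/0.04209 = 22.8.

22.8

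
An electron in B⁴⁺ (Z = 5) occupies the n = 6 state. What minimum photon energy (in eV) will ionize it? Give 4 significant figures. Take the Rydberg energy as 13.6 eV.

9.444 eV

E_n = −13.6 Z²/n² = −340.0/n² eV for Z = 5.
E_6 = −340.0/36 = −9.444 eV, so ionization (to E = 0) requires 9.444 eV.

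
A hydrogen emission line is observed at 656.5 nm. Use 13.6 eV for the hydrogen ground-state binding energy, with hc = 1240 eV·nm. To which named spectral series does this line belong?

ΔE = 1240/656.5 = 1.889 eV.
This matches 13.6 × (1/2² − 1/3²), so n_f = 2: the Balmer series.

Balmer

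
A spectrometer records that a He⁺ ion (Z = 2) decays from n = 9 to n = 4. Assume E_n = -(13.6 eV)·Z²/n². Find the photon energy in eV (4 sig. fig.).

The Bohr energies scale as Z², so for Z = 2: E_n = −54.40/n² eV.
E_9 = −54.40/81 = −0.6716 eV and E_4 = −54.40/16 = −3.400 eV.
The photon energy is |E_9 − E_4| = 2.728 eV.

2.728 eV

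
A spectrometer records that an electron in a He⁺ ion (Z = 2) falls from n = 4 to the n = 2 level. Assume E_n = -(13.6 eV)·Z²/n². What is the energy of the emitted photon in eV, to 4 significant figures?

10.20 eV

The Bohr energies scale as Z², so for Z = 2: E_n = −54.40/n² eV.
E_4 = −54.40/16 = −3.400 eV and E_2 = −54.40/4 = −13.60 eV.
The photon energy is |E_4 − E_2| = 10.20 eV.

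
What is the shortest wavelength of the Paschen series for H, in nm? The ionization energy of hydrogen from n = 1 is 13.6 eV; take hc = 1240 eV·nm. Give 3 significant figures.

The Paschen series has lower level n_f = 3; the series limit corresponds to n_i → ∞.
ΔE_max = 13.6 × 1 / 3² = 1.511 eV.
λ_min = 1240 / 1.511 = 821 nm.

821 nm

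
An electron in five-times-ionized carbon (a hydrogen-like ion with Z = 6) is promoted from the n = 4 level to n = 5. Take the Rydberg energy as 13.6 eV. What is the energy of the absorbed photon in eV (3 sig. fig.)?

The Bohr energies scale as Z², so for Z = 6: E_n = −489.6/n² eV.
E_5 = −489.6/25 = −19.58 eV and E_4 = −489.6/16 = −30.60 eV.
The photon energy is |E_5 − E_4| = 11.0 eV.

11.0 eV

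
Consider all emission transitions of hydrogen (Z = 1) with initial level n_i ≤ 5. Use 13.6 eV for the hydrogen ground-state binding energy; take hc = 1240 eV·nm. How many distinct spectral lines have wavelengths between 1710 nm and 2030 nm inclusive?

Enumerate all n_i → n_f pairs with 1 ≤ n_f < n_i ≤ 5 and compute λ = 1240 / [13.6·1·(1/n_f² − 1/n_i²)].
Lines falling in [1710, 2030] nm: 4→3 (1876 nm).

1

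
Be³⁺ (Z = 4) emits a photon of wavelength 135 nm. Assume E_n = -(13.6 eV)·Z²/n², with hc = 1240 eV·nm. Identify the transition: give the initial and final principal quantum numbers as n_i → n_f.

The photon energy is ΔE = hc/λ = 1240 / 135 = 9.185 eV.
With Z = 4, ΔE = 217.6 × (1/n_f² − 1/n_i²), so 1/n_f² − 1/n_i² = 0.04221.
Trying n_f = 4 gives 1/n_i² = 0.02029, i.e. n_i ≈ 7; this pair matches.

n_i = 7, n_f = 4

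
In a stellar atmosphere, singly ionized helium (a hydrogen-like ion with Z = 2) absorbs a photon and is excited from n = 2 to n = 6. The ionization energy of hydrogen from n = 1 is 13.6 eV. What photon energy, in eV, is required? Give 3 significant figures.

12.1 eV

The Bohr energies scale as Z², so for Z = 2: E_n = −54.40/n² eV.
E_6 = −54.40/36 = −1.511 eV and E_2 = −54.40/4 = −13.60 eV.
The photon energy is |E_6 − E_2| = 12.1 eV.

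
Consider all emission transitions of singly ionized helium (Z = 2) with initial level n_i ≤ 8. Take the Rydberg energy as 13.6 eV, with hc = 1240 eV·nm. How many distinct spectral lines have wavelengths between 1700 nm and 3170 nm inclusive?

Enumerate all n_i → n_f pairs with 1 ≤ n_f < n_i ≤ 8 and compute λ = 1240 / [13.6·4·(1/n_f² − 1/n_i²)].
Lines falling in [1700, 3170] nm: 6→5 (1865 nm), 8→6 (1876 nm), 7→6 (3093 nm).

3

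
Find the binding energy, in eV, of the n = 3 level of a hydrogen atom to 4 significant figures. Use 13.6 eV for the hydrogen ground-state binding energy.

E_3 = −13.60/9 = −1.511 eV, so ionization (to E = 0) requires 1.511 eV.

1.511 eV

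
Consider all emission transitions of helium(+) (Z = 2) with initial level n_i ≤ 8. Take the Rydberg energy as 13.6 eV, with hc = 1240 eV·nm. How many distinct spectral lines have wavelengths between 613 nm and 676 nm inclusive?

1

Enumerate all n_i → n_f pairs with 1 ≤ n_f < n_i ≤ 8 and compute λ = 1240 / [13.6·4·(1/n_f² − 1/n_i²)].
Lines falling in [613, 676] nm: 6→4 (656.5 nm).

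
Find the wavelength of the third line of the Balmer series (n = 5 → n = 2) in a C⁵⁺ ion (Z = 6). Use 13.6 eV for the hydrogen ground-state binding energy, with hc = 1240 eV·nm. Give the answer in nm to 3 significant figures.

The Balmer series terminates on n_f = 2; the third line has n_i = 2+3 = 5.
ΔE = 489.6 × (1/2² − 1/5²) = 102.8 eV.
λ = 1240 / 102.8 = 12.1 nm.

12.1 nm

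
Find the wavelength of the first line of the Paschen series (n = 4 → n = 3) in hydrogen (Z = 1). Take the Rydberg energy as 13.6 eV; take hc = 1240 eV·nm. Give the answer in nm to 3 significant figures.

The Paschen series terminates on n_f = 3; the first line has n_i = 3+1 = 4.
ΔE = 13.60 × (1/3² − 1/4²) = 0.6611 eV.
λ = 1240 / 0.6611 = 1880 nm.

1880 nm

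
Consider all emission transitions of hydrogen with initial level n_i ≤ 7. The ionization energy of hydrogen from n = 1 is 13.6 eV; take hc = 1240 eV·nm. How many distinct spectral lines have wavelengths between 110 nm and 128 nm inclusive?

1

Enumerate all n_i → n_f pairs with 1 ≤ n_f < n_i ≤ 7 and compute λ = 1240 / [13.6·1·(1/n_f² − 1/n_i²)].
Lines falling in [110, 128] nm: 2→1 (121.6 nm).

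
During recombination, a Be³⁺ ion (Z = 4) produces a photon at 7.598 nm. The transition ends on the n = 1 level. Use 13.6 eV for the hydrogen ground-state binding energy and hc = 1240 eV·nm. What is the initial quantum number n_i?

n_i = 2

The photon energy is ΔE = hc/λ = 1240 / 7.598 = 163.2 eV.
With Z = 4, ΔE = 217.6 × (1/n_f² − 1/n_i²), so 1/n_f² − 1/n_i² = 0.7500.
With n_f = 1: 1/n_i² = 1/1 − 0.7500 = 0.2500, so n_i ≈ 2.00.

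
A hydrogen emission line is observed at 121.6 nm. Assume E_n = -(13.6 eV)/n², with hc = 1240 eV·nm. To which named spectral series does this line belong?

ΔE = 1240/121.6 = 10.20 eV.
This matches 13.6 × (1/1² − 1/2²), so n_f = 1: the Lyman series.

Lyman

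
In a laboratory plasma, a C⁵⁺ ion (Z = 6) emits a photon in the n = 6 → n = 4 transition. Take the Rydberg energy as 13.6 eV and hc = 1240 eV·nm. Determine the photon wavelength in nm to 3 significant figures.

For Z = 6 the level energies scale as Z², so the effective Rydberg energy is 13.6 × 36 = 489.6 eV.
ΔE = 489.6 × (1/4² − 1/6²) = 489.6 × 0.03472 = 17.00 eV.
λ = hc/ΔE = 1240 / 17.00 = 72.9 nm.

72.9 nm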